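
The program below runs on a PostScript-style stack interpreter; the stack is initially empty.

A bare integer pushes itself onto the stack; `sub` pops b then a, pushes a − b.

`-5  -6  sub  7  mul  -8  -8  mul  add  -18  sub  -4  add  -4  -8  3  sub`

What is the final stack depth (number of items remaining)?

3

-5   -5
-6   -5 -6
sub  1
7    1 7
mul  7
-8   7 -8
-8   7 -8 -8
mul  7 64
add  71
-18  71 -18
sub  89
-4   89 -4
add  85
-4   85 -4
-8   85 -4 -8
3    85 -4 -8 3
sub  85 -4 -11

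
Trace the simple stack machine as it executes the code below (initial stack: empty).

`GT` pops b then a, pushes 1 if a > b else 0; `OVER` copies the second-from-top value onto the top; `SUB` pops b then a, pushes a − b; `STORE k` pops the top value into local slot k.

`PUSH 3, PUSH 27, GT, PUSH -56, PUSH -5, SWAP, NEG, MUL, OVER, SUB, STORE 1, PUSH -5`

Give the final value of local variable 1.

-280

PUSH 3   → 3
PUSH 27  → 3 27
GT       → 0
PUSH -56 → 0 -56
PUSH -5  → 0 -56 -5
SWAP     → 0 -5 -56
NEG      → 0 -5 56
MUL      → 0 -280
OVER     → 0 -280 0
SUB      → 0 -280
STORE 1  → 0
PUSH -5  → 0 -5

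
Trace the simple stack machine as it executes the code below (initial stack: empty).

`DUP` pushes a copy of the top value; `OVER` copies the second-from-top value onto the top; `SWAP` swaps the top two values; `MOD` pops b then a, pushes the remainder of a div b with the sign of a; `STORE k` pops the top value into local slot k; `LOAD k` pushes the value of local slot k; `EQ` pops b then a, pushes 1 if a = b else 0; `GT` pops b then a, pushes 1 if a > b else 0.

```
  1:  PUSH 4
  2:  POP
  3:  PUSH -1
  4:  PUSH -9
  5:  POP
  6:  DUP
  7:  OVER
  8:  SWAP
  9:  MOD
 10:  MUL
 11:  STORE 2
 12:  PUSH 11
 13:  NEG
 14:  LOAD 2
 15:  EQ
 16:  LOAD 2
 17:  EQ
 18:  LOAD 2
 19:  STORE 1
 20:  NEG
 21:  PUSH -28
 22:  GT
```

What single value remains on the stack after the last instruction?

PUSH 4   → [4]
POP      → []
PUSH -1  → [-1]
PUSH -9  → [-1, -9]
POP      → [-1]
DUP      → [-1, -1]
OVER     → [-1, -1, -1]
SWAP     → [-1, -1, -1]
MOD      → [-1, 0]
MUL      → [0]
STORE 2  → []
PUSH 11  → [11]
NEG      → [-11]
LOAD 2   → [-11, 0]
EQ       → [0]
LOAD 2   → [0, 0]
EQ       → [1]
LOAD 2   → [1, 0]
STORE 1  → [1]
NEG      → [-1]
PUSH -28 → [-1, -28]
GT       → [1]

1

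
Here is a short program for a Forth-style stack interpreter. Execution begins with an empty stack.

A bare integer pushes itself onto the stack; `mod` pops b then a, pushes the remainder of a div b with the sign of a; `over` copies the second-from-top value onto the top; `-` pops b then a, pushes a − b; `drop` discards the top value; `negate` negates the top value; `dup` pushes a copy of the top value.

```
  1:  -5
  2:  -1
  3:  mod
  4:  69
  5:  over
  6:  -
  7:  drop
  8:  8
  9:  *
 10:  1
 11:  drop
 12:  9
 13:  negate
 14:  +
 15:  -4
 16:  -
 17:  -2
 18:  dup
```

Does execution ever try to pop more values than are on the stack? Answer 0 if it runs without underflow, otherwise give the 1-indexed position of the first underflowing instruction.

-5     -> -5
-1     -> -5 -1
mod    -> 0
69     -> 0 69
over   -> 0 69 0
-      -> 0 69
drop   -> 0
8      -> 0 8
*      -> 0
1      -> 0 1
drop   -> 0
9      -> 0 9
negate -> 0 -9
+      -> -9
-4     -> -9 -4
-      -> -5
-2     -> -5 -2
dup    -> -5 -2 -2

0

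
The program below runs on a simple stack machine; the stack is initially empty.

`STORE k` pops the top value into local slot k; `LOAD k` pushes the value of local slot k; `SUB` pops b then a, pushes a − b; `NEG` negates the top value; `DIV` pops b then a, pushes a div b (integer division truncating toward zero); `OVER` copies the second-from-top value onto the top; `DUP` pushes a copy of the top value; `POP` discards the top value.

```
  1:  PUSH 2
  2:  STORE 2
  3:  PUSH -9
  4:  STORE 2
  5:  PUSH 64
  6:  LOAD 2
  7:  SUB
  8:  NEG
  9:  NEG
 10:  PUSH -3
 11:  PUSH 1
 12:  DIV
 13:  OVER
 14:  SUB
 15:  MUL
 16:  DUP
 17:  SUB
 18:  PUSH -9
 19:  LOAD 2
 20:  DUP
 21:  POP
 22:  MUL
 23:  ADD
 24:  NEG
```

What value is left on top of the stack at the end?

-81

PUSH 2  -> [2]
STORE 2 -> []
PUSH -9 -> [-9]
STORE 2 -> []
PUSH 64 -> [64]
LOAD 2  -> [64, -9]
SUB     -> [73]
NEG     -> [-73]
NEG     -> [73]
PUSH -3 -> [73, -3]
PUSH 1  -> [73, -3, 1]
DIV     -> [73, -3]
OVER    -> [73, -3, 73]
SUB     -> [73, -76]
MUL     -> [-5548]
DUP     -> [-5548, -5548]
SUB     -> [0]
PUSH -9 -> [0, -9]
LOAD 2  -> [0, -9, -9]
DUP     -> [0, -9, -9, -9]
POP     -> [0, -9, -9]
MUL     -> [0, 81]
ADD     -> [81]
NEG     -> [-81]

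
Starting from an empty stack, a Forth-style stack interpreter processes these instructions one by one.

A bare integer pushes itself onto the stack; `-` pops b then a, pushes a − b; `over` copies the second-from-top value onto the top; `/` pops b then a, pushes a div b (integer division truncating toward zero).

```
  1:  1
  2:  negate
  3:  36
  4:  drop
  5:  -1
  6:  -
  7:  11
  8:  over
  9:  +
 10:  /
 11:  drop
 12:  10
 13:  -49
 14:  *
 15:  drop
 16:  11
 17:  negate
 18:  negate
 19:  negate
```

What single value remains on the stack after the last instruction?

-11

1      : 1
negate : -1
36     : -1 36
drop   : -1
-1     : -1 -1
-      : 0
11     : 0 11
over   : 0 11 0
+      : 0 11
/      : 0
drop   : (empty)
10     : 10
-49    : 10 -49
*      : -490
drop   : (empty)
11     : 11
negate : -11
negate : 11
negate : -11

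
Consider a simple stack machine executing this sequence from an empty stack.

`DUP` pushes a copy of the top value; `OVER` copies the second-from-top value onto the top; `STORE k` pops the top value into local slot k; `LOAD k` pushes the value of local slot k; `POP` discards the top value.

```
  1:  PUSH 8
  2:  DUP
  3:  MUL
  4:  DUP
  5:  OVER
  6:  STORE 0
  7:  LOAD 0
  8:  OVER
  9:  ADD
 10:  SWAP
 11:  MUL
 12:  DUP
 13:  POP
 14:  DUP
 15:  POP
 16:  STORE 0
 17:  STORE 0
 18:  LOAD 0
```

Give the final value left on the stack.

64

PUSH 8   [8]
DUP      [8, 8]
MUL      [64]
DUP      [64, 64]
OVER     [64, 64, 64]
STORE 0  [64, 64]
LOAD 0   [64, 64, 64]
OVER     [64, 64, 64, 64]
ADD      [64, 64, 128]
SWAP     [64, 128, 64]
MUL      [64, 8192]
DUP      [64, 8192, 8192]
POP      [64, 8192]
DUP      [64, 8192, 8192]
POP      [64, 8192]
STORE 0  [64]
STORE 0  []
LOAD 0   [64]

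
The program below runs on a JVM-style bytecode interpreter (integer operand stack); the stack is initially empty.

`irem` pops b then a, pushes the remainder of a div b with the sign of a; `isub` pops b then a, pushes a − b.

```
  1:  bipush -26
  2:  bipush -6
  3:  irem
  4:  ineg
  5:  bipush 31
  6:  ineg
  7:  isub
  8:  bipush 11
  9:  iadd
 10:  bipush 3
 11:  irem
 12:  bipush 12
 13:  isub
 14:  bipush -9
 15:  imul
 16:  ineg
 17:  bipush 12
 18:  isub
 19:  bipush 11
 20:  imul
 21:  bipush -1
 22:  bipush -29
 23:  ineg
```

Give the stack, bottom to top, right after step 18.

bipush -26 -> -26
bipush -6  -> -26 -6
irem       -> -2
ineg       -> 2
bipush 31  -> 2 31
ineg       -> 2 -31
isub       -> 33
bipush 11  -> 33 11
iadd       -> 44
bipush 3   -> 44 3
irem       -> 2
bipush 12  -> 2 12
isub       -> -10
bipush -9  -> -10 -9
imul       -> 90
ineg       -> -90
bipush 12  -> -90 12
isub       -> -102

[-102]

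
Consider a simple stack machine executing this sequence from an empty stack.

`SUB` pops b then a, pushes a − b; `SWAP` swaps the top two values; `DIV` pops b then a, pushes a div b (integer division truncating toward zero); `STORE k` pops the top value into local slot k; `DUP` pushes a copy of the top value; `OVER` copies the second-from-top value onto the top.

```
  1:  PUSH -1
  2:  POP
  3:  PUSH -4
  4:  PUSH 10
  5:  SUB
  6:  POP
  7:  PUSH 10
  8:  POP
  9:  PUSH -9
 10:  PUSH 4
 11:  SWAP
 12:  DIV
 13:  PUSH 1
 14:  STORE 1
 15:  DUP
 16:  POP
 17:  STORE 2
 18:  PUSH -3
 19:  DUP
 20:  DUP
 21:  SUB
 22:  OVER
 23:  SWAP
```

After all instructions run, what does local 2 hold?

PUSH -1 : [-1]
POP     : []
PUSH -4 : [-4]
PUSH 10 : [-4, 10]
SUB     : [-14]
POP     : []
PUSH 10 : [10]
POP     : []
PUSH -9 : [-9]
PUSH 4  : [-9, 4]
SWAP    : [4, -9]
DIV     : [0]
PUSH 1  : [0, 1]
STORE 1 : [0]
DUP     : [0, 0]
POP     : [0]
STORE 2 : []
PUSH -3 : [-3]
DUP     : [-3, -3]
DUP     : [-3, -3, -3]
SUB     : [-3, 0]
OVER    : [-3, 0, -3]
SWAP    : [-3, -3, 0]

0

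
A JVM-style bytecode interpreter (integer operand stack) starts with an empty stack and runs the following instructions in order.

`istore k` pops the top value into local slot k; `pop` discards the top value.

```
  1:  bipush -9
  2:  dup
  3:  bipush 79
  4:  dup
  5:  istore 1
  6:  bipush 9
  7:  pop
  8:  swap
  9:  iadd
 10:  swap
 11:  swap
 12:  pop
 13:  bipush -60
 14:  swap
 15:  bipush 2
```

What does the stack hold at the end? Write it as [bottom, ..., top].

[-60, -9, 2]

bipush -9   -9
dup         -9 -9
bipush 79   -9 -9 79
dup         -9 -9 79 79
istore 1    -9 -9 79
bipush 9    -9 -9 79 9
pop         -9 -9 79
swap        -9 79 -9
iadd        -9 70
swap        70 -9
swap        -9 70
pop         -9
bipush -60  -9 -60
swap        -60 -9
bipush 2    -60 -9 2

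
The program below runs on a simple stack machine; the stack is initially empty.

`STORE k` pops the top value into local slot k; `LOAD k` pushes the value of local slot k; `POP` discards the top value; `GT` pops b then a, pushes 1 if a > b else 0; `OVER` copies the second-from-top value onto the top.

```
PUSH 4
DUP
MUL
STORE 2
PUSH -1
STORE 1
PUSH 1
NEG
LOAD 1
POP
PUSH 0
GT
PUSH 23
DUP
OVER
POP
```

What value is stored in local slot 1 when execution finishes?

PUSH 4   4
DUP      4 4
MUL      16
STORE 2  (empty)
PUSH -1  -1
STORE 1  (empty)
PUSH 1   1
NEG      -1
LOAD 1   -1 -1
POP      -1
PUSH 0   -1 0
GT       0
PUSH 23  0 23
DUP      0 23 23
OVER     0 23 23 23
POP      0 23 23

-1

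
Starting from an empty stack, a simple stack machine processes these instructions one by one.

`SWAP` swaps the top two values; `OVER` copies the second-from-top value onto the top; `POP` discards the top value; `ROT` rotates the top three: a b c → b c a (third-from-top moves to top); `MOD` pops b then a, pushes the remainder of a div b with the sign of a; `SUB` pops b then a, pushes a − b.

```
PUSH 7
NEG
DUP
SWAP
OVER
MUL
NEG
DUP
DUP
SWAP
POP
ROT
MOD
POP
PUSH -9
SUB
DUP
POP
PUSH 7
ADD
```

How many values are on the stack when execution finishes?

PUSH 7   7
NEG      -7
DUP      -7 -7
SWAP     -7 -7
OVER     -7 -7 -7
MUL      -7 49
NEG      -7 -49
DUP      -7 -49 -49
DUP      -7 -49 -49 -49
SWAP     -7 -49 -49 -49
POP      -7 -49 -49
ROT      -49 -49 -7
MOD      -49 0
POP      -49
PUSH -9  -49 -9
SUB      -40
DUP      -40 -40
POP      -40
PUSH 7   -40 7
ADD      -33

1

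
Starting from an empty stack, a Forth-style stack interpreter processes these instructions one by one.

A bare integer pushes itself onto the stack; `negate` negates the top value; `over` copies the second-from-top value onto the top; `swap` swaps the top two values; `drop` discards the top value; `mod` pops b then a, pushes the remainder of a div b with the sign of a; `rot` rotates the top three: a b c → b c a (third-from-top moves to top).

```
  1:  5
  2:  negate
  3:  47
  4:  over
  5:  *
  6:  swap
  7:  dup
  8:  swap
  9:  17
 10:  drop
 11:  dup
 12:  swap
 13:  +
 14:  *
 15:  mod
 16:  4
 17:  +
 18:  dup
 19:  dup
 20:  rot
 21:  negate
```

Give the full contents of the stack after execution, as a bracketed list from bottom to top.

5      → [5]
negate → [-5]
47     → [-5, 47]
over   → [-5, 47, -5]
*      → [-5, -235]
swap   → [-235, -5]
dup    → [-235, -5, -5]
swap   → [-235, -5, -5]
17     → [-235, -5, -5, 17]
drop   → [-235, -5, -5]
dup    → [-235, -5, -5, -5]
swap   → [-235, -5, -5, -5]
+      → [-235, -5, -10]
*      → [-235, 50]
mod    → [-35]
4      → [-35, 4]
+      → [-31]
dup    → [-31, -31]
dup    → [-31, -31, -31]
rot    → [-31, -31, -31]
negate → [-31, -31, 31]

[-31, -31, 31]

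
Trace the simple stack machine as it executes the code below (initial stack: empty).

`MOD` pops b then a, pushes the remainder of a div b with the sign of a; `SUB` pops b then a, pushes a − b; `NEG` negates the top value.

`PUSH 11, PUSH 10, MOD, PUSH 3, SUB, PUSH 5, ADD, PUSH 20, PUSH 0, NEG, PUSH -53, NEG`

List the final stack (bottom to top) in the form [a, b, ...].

[3, 20, 0, 53]

PUSH 11   [11]
PUSH 10   [11, 10]
MOD       [1]
PUSH 3    [1, 3]
SUB       [-2]
PUSH 5    [-2, 5]
ADD       [3]
PUSH 20   [3, 20]
PUSH 0    [3, 20, 0]
NEG       [3, 20, 0]
PUSH -53  [3, 20, 0, -53]
NEG       [3, 20, 0, 53]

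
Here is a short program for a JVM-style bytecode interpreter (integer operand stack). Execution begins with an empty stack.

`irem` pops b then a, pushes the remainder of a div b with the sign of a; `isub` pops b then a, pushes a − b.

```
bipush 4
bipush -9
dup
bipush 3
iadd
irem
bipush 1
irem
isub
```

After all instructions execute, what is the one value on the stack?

bipush 4   4
bipush -9  4 -9
dup        4 -9 -9
bipush 3   4 -9 -9 3
iadd       4 -9 -6
irem       4 -3
bipush 1   4 -3 1
irem       4 0
isub       4

4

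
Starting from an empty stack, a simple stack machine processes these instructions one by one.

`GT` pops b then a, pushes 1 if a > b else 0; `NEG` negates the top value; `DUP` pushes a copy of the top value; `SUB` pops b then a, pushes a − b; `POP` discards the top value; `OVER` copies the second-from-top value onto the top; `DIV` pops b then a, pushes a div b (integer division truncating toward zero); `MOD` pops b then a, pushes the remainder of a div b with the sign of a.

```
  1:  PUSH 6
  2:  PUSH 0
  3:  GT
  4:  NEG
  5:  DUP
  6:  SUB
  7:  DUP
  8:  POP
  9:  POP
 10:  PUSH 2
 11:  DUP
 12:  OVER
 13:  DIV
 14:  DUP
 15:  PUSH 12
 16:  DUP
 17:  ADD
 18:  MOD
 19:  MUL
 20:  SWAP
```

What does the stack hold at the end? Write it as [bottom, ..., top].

PUSH 6  → 6
PUSH 0  → 6 0
GT      → 1
NEG     → -1
DUP     → -1 -1
SUB     → 0
DUP     → 0 0
POP     → 0
POP     → (empty)
PUSH 2  → 2
DUP     → 2 2
OVER    → 2 2 2
DIV     → 2 1
DUP     → 2 1 1
PUSH 12 → 2 1 1 12
DUP     → 2 1 1 12 12
ADD     → 2 1 1 24
MOD     → 2 1 1
MUL     → 2 1
SWAP    → 1 2

[1, 2]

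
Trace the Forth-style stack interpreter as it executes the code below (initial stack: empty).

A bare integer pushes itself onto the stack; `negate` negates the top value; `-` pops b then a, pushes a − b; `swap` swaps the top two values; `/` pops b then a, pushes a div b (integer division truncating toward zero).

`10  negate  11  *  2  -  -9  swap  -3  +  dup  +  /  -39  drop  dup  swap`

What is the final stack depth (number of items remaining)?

2

10     : 10
negate : -10
11     : -10 11
*      : -110
2      : -110 2
-      : -112
-9     : -112 -9
swap   : -9 -112
-3     : -9 -112 -3
+      : -9 -115
dup    : -9 -115 -115
+      : -9 -230
/      : 0
-39    : 0 -39
drop   : 0
dup    : 0 0
swap   : 0 0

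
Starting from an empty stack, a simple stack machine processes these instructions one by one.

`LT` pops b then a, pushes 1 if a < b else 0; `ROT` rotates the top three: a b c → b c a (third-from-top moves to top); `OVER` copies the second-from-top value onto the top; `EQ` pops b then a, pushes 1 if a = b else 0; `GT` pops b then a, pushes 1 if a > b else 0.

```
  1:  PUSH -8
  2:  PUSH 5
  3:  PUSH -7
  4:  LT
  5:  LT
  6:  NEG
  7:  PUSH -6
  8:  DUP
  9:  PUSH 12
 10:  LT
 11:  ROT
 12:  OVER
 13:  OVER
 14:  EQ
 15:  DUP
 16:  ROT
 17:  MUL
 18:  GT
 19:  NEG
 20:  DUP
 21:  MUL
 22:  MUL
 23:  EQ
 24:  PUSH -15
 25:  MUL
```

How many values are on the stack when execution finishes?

1

PUSH -8  -> [-8]
PUSH 5   -> [-8, 5]
PUSH -7  -> [-8, 5, -7]
LT       -> [-8, 0]
LT       -> [1]
NEG      -> [-1]
PUSH -6  -> [-1, -6]
DUP      -> [-1, -6, -6]
PUSH 12  -> [-1, -6, -6, 12]
LT       -> [-1, -6, 1]
ROT      -> [-6, 1, -1]
OVER     -> [-6, 1, -1, 1]
OVER     -> [-6, 1, -1, 1, -1]
EQ       -> [-6, 1, -1, 0]
DUP      -> [-6, 1, -1, 0, 0]
ROT      -> [-6, 1, 0, 0, -1]
MUL      -> [-6, 1, 0, 0]
GT       -> [-6, 1, 0]
NEG      -> [-6, 1, 0]
DUP      -> [-6, 1, 0, 0]
MUL      -> [-6, 1, 0]
MUL      -> [-6, 0]
EQ       -> [0]
PUSH -15 -> [0, -15]
MUL      -> [0]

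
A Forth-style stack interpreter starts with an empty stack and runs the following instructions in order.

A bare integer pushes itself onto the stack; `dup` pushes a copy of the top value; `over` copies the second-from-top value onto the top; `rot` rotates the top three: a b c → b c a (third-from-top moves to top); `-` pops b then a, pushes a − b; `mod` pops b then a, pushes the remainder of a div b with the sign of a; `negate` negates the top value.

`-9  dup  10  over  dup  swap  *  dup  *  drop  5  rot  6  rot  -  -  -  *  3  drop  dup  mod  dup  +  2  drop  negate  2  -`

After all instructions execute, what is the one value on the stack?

-2

-9     : -9
dup    : -9 -9
10     : -9 -9 10
over   : -9 -9 10 -9
dup    : -9 -9 10 -9 -9
swap   : -9 -9 10 -9 -9
*      : -9 -9 10 81
dup    : -9 -9 10 81 81
*      : -9 -9 10 6561
drop   : -9 -9 10
5      : -9 -9 10 5
rot    : -9 10 5 -9
6      : -9 10 5 -9 6
rot    : -9 10 -9 6 5
-      : -9 10 -9 1
-      : -9 10 -10
-      : -9 20
*      : -180
3      : -180 3
drop   : -180
dup    : -180 -180
mod    : 0
dup    : 0 0
+      : 0
2      : 0 2
drop   : 0
negate : 0
2      : 0 2
-      : -2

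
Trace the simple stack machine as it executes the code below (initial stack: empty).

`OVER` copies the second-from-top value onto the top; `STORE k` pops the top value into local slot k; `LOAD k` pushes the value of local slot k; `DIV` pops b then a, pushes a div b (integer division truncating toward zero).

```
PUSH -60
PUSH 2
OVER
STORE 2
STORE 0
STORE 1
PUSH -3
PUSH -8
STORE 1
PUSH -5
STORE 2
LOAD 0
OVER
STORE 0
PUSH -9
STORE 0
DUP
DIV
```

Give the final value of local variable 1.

PUSH -60 : [-60]
PUSH 2   : [-60, 2]
OVER     : [-60, 2, -60]
STORE 2  : [-60, 2]
STORE 0  : [-60]
STORE 1  : []
PUSH -3  : [-3]
PUSH -8  : [-3, -8]
STORE 1  : [-3]
PUSH -5  : [-3, -5]
STORE 2  : [-3]
LOAD 0   : [-3, 2]
OVER     : [-3, 2, -3]
STORE 0  : [-3, 2]
PUSH -9  : [-3, 2, -9]
STORE 0  : [-3, 2]
DUP      : [-3, 2, 2]
DIV      : [-3, 1]

-8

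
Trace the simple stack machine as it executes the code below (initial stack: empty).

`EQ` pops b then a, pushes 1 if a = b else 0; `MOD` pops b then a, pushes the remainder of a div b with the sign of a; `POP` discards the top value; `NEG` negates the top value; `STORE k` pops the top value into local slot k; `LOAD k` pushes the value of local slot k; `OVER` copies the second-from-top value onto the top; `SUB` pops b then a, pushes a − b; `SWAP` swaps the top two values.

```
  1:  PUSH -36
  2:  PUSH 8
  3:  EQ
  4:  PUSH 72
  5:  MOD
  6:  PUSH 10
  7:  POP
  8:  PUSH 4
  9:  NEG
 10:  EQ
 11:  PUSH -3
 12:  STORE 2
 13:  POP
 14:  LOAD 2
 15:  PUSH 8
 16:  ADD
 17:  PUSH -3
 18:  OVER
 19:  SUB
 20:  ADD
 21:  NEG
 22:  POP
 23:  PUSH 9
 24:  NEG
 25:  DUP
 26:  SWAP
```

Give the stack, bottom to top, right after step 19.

[5, -8]

PUSH -36 → [-36]
PUSH 8   → [-36, 8]
EQ       → [0]
PUSH 72  → [0, 72]
MOD      → [0]
PUSH 10  → [0, 10]
POP      → [0]
PUSH 4   → [0, 4]
NEG      → [0, -4]
EQ       → [0]
PUSH -3  → [0, -3]
STORE 2  → [0]
POP      → []
LOAD 2   → [-3]
PUSH 8   → [-3, 8]
ADD      → [5]
PUSH -3  → [5, -3]
OVER     → [5, -3, 5]
SUB      → [5, -8]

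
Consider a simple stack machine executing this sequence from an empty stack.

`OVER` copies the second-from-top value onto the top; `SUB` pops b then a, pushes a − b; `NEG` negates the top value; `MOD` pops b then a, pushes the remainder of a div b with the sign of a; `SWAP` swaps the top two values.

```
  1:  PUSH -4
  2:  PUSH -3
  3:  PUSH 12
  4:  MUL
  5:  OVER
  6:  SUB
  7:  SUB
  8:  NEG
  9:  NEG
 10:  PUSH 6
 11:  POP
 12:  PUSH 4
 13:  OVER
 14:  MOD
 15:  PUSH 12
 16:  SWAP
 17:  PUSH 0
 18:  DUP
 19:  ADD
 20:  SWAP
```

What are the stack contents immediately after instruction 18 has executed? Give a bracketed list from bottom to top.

PUSH -4  -4
PUSH -3  -4 -3
PUSH 12  -4 -3 12
MUL      -4 -36
OVER     -4 -36 -4
SUB      -4 -32
SUB      28
NEG      -28
NEG      28
PUSH 6   28 6
POP      28
PUSH 4   28 4
OVER     28 4 28
MOD      28 4
PUSH 12  28 4 12
SWAP     28 12 4
PUSH 0   28 12 4 0
DUP      28 12 4 0 0

[28, 12, 4, 0, 0]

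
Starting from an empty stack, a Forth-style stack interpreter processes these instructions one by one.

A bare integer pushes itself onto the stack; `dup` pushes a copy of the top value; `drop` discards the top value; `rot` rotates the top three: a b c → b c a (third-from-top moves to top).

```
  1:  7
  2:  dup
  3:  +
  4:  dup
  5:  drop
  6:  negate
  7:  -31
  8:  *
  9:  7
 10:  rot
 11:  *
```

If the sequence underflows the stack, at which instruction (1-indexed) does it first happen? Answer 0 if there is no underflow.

10

7      → [7]
dup    → [7, 7]
+      → [14]
dup    → [14, 14]
drop   → [14]
negate → [-14]
-31    → [-14, -31]
*      → [434]
7      → [434, 7]
rot  — needs 3 operands, stack has 2 → underflow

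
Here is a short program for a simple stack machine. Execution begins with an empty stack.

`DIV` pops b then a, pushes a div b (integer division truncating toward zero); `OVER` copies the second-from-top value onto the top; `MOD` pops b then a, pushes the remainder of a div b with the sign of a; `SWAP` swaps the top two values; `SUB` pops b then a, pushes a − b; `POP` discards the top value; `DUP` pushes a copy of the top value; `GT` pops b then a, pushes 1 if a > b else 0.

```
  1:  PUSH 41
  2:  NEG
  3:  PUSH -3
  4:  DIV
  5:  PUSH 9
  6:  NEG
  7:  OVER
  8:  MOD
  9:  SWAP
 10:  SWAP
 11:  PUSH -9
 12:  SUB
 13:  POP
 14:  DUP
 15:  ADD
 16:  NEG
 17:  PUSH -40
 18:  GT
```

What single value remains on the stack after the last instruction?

1

PUSH 41   41
NEG       -41
PUSH -3   -41 -3
DIV       13
PUSH 9    13 9
NEG       13 -9
OVER      13 -9 13
MOD       13 -9
SWAP      -9 13
SWAP      13 -9
PUSH -9   13 -9 -9
SUB       13 0
POP       13
DUP       13 13
ADD       26
NEG       -26
PUSH -40  -26 -40
GT        1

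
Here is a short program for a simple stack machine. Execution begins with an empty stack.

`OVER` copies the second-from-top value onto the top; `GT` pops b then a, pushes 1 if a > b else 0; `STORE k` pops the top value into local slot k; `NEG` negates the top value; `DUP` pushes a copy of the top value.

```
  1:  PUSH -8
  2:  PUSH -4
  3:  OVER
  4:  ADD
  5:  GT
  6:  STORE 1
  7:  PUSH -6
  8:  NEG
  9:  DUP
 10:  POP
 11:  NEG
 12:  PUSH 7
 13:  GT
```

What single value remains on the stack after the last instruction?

0

PUSH -8 → -8
PUSH -4 → -8 -4
OVER    → -8 -4 -8
ADD     → -8 -12
GT      → 1
STORE 1 → (empty)
PUSH -6 → -6
NEG     → 6
DUP     → 6 6
POP     → 6
NEG     → -6
PUSH 7  → -6 7
GT      → 0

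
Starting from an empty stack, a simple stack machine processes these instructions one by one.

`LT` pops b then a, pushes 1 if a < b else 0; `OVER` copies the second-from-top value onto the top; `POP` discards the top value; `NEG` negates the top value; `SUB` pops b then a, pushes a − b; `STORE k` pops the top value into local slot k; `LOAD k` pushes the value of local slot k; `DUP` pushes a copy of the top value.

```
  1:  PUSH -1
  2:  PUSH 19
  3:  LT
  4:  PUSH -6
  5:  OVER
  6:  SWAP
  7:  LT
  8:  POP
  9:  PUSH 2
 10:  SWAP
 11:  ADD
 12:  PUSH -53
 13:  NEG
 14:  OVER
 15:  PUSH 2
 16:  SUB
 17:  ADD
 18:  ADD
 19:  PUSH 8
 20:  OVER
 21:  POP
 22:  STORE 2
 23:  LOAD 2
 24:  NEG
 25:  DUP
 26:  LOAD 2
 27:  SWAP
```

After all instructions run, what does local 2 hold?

PUSH -1   [-1]
PUSH 19   [-1, 19]
LT        [1]
PUSH -6   [1, -6]
OVER      [1, -6, 1]
SWAP      [1, 1, -6]
LT        [1, 0]
POP       [1]
PUSH 2    [1, 2]
SWAP      [2, 1]
ADD       [3]
PUSH -53  [3, -53]
NEG       [3, 53]
OVER      [3, 53, 3]
PUSH 2    [3, 53, 3, 2]
SUB       [3, 53, 1]
ADD       [3, 54]
ADD       [57]
PUSH 8    [57, 8]
OVER      [57, 8, 57]
POP       [57, 8]
STORE 2   [57]
LOAD 2    [57, 8]
NEG       [57, -8]
DUP       [57, -8, -8]
LOAD 2    [57, -8, -8, 8]
SWAP      [57, -8, 8, -8]

8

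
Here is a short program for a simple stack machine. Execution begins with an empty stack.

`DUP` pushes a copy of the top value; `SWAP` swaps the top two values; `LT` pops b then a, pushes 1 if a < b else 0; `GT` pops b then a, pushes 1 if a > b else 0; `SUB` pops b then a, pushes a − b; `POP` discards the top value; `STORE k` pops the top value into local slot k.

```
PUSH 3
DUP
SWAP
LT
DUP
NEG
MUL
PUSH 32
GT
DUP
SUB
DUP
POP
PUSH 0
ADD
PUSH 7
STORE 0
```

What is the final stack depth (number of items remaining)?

1

PUSH 3  : 3
DUP     : 3 3
SWAP    : 3 3
LT      : 0
DUP     : 0 0
NEG     : 0 0
MUL     : 0
PUSH 32 : 0 32
GT      : 0
DUP     : 0 0
SUB     : 0
DUP     : 0 0
POP     : 0
PUSH 0  : 0 0
ADD     : 0
PUSH 7  : 0 7
STORE 0 : 0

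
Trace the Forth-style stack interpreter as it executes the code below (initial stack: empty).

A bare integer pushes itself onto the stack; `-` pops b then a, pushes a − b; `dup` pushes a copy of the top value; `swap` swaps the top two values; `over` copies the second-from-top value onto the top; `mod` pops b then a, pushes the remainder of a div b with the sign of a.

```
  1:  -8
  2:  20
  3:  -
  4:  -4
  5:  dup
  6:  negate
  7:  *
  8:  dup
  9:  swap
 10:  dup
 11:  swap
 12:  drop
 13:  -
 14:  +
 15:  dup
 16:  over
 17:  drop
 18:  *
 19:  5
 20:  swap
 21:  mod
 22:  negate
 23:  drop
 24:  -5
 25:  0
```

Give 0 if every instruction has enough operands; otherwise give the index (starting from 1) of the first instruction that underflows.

0

-8     -> -8
20     -> -8 20
-      -> -28
-4     -> -28 -4
dup    -> -28 -4 -4
negate -> -28 -4 4
*      -> -28 -16
dup    -> -28 -16 -16
swap   -> -28 -16 -16
dup    -> -28 -16 -16 -16
swap   -> -28 -16 -16 -16
drop   -> -28 -16 -16
-      -> -28 0
+      -> -28
dup    -> -28 -28
over   -> -28 -28 -28
drop   -> -28 -28
*      -> 784
5      -> 784 5
swap   -> 5 784
mod    -> 5
negate -> -5
drop   -> (empty)
-5     -> -5
0      -> -5 0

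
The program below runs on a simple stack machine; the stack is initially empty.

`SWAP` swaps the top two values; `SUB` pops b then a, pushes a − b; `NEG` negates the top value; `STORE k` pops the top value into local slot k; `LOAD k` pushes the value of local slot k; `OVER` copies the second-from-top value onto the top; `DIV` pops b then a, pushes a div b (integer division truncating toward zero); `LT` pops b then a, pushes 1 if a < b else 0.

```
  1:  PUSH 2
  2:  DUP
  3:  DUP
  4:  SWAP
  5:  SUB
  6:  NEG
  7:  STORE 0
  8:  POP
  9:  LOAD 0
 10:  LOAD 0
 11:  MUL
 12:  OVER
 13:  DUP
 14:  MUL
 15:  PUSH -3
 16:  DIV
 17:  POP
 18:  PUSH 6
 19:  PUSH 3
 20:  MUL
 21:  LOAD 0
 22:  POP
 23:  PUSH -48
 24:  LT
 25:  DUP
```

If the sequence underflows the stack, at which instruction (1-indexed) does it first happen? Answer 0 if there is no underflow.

PUSH 2  -> 2
DUP     -> 2 2
DUP     -> 2 2 2
SWAP    -> 2 2 2
SUB     -> 2 0
NEG     -> 2 0
STORE 0 -> 2
POP     -> (empty)
LOAD 0  -> 0
LOAD 0  -> 0 0
MUL     -> 0
OVER  — needs 2 operands, stack has 1 → underflow

12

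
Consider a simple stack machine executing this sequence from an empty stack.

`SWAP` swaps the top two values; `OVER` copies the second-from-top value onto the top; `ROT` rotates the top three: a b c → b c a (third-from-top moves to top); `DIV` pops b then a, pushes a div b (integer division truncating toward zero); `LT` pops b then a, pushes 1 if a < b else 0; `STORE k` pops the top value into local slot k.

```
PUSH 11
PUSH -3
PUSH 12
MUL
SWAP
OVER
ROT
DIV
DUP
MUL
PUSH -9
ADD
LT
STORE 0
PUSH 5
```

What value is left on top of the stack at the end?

5

PUSH 11 : [11]
PUSH -3 : [11, -3]
PUSH 12 : [11, -3, 12]
MUL     : [11, -36]
SWAP    : [-36, 11]
OVER    : [-36, 11, -36]
ROT     : [11, -36, -36]
DIV     : [11, 1]
DUP     : [11, 1, 1]
MUL     : [11, 1]
PUSH -9 : [11, 1, -9]
ADD     : [11, -8]
LT      : [0]
STORE 0 : []
PUSH 5  : [5]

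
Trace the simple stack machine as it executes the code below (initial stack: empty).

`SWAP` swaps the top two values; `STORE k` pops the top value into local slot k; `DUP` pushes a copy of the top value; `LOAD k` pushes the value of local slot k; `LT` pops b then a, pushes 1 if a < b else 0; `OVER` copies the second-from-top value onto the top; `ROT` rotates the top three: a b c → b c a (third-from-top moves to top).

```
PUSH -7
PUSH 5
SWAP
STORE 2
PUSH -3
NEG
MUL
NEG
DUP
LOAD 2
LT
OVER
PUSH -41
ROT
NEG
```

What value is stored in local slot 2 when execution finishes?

-7

PUSH -7  : [-7]
PUSH 5   : [-7, 5]
SWAP     : [5, -7]
STORE 2  : [5]
PUSH -3  : [5, -3]
NEG      : [5, 3]
MUL      : [15]
NEG      : [-15]
DUP      : [-15, -15]
LOAD 2   : [-15, -15, -7]
LT       : [-15, 1]
OVER     : [-15, 1, -15]
PUSH -41 : [-15, 1, -15, -41]
ROT      : [-15, -15, -41, 1]
NEG      : [-15, -15, -41, -1]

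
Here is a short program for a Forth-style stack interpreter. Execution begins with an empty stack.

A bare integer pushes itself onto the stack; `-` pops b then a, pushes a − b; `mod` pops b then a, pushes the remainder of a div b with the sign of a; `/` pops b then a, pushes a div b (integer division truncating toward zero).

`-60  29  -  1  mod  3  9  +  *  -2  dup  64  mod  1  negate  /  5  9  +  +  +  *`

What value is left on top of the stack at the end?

-60     [-60]
29      [-60, 29]
-       [-89]
1       [-89, 1]
mod     [0]
3       [0, 3]
9       [0, 3, 9]
+       [0, 12]
*       [0]
-2      [0, -2]
dup     [0, -2, -2]
64      [0, -2, -2, 64]
mod     [0, -2, -2]
1       [0, -2, -2, 1]
negate  [0, -2, -2, -1]
/       [0, -2, 2]
5       [0, -2, 2, 5]
9       [0, -2, 2, 5, 9]
+       [0, -2, 2, 14]
+       [0, -2, 16]
+       [0, 14]
*       [0]

0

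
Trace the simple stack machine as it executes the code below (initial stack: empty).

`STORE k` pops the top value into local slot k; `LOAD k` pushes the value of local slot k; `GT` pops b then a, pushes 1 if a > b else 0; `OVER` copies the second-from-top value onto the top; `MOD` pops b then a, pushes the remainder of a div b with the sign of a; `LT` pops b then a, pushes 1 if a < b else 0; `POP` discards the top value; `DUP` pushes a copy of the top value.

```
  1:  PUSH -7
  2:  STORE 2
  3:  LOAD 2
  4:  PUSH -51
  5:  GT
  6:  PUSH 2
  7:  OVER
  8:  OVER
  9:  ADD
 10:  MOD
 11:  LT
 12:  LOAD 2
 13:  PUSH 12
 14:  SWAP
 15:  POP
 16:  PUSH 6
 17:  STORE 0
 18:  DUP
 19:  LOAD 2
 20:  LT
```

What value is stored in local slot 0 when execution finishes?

PUSH -7  : [-7]
STORE 2  : []
LOAD 2   : [-7]
PUSH -51 : [-7, -51]
GT       : [1]
PUSH 2   : [1, 2]
OVER     : [1, 2, 1]
OVER     : [1, 2, 1, 2]
ADD      : [1, 2, 3]
MOD      : [1, 2]
LT       : [1]
LOAD 2   : [1, -7]
PUSH 12  : [1, -7, 12]
SWAP     : [1, 12, -7]
POP      : [1, 12]
PUSH 6   : [1, 12, 6]
STORE 0  : [1, 12]
DUP      : [1, 12, 12]
LOAD 2   : [1, 12, 12, -7]
LT       : [1, 12, 0]

6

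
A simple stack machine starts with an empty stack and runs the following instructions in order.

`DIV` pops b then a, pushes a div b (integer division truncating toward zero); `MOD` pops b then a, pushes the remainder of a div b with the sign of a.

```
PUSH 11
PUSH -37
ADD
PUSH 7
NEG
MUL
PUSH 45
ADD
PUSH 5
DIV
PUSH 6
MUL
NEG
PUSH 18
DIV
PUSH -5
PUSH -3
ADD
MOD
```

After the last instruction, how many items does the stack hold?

PUSH 11   11
PUSH -37  11 -37
ADD       -26
PUSH 7    -26 7
NEG       -26 -7
MUL       182
PUSH 45   182 45
ADD       227
PUSH 5    227 5
DIV       45
PUSH 6    45 6
MUL       270
NEG       -270
PUSH 18   -270 18
DIV       -15
PUSH -5   -15 -5
PUSH -3   -15 -5 -3
ADD       -15 -8
MOD       -7

1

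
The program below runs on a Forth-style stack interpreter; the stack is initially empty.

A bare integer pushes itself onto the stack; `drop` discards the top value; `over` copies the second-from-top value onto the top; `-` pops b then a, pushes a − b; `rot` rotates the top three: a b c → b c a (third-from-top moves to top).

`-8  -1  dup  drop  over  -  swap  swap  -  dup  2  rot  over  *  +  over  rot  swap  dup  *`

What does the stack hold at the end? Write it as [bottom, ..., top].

-8   → [-8]
-1   → [-8, -1]
dup  → [-8, -1, -1]
drop → [-8, -1]
over → [-8, -1, -8]
-    → [-8, 7]
swap → [7, -8]
swap → [-8, 7]
-    → [-15]
dup  → [-15, -15]
2    → [-15, -15, 2]
rot  → [-15, 2, -15]
over → [-15, 2, -15, 2]
*    → [-15, 2, -30]
+    → [-15, -28]
over → [-15, -28, -15]
rot  → [-28, -15, -15]
swap → [-28, -15, -15]
dup  → [-28, -15, -15, -15]
*    → [-28, -15, 225]

[-28, -15, 225]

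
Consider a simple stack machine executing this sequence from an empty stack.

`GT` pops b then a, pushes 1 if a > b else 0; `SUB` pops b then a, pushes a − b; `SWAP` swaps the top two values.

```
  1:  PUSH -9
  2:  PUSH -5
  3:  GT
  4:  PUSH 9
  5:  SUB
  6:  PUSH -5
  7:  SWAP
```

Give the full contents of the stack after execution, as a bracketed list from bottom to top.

[-5, -9]

PUSH -9  [-9]
PUSH -5  [-9, -5]
GT       [0]
PUSH 9   [0, 9]
SUB      [-9]
PUSH -5  [-9, -5]
SWAP     [-5, -9]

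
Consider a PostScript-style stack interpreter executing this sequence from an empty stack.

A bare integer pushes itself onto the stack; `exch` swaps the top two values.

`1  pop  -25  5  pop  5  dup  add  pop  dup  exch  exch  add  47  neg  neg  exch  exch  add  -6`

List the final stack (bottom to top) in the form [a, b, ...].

1     [1]
pop   []
-25   [-25]
5     [-25, 5]
pop   [-25]
5     [-25, 5]
dup   [-25, 5, 5]
add   [-25, 10]
pop   [-25]
dup   [-25, -25]
exch  [-25, -25]
exch  [-25, -25]
add   [-50]
47    [-50, 47]
neg   [-50, -47]
neg   [-50, 47]
exch  [47, -50]
exch  [-50, 47]
add   [-3]
-6    [-3, -6]

[-3, -6]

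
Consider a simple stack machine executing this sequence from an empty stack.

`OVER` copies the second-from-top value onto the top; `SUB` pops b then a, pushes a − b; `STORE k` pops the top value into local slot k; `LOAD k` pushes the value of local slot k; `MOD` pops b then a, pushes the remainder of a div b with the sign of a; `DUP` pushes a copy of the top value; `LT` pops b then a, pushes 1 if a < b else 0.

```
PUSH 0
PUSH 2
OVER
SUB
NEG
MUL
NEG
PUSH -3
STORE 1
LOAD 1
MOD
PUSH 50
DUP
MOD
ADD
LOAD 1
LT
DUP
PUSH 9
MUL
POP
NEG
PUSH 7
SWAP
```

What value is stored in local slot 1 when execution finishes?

PUSH 0   0
PUSH 2   0 2
OVER     0 2 0
SUB      0 2
NEG      0 -2
MUL      0
NEG      0
PUSH -3  0 -3
STORE 1  0
LOAD 1   0 -3
MOD      0
PUSH 50  0 50
DUP      0 50 50
MOD      0 0
ADD      0
LOAD 1   0 -3
LT       0
DUP      0 0
PUSH 9   0 0 9
MUL      0 0
POP      0
NEG      0
PUSH 7   0 7
SWAP     7 0

-3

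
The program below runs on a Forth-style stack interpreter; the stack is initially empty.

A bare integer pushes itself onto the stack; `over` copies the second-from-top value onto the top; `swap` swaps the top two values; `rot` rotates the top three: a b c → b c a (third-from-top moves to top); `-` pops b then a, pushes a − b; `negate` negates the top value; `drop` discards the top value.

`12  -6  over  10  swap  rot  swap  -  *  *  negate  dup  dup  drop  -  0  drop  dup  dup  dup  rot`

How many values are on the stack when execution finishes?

4

12     : [12]
-6     : [12, -6]
over   : [12, -6, 12]
10     : [12, -6, 12, 10]
swap   : [12, -6, 10, 12]
rot    : [12, 10, 12, -6]
swap   : [12, 10, -6, 12]
-      : [12, 10, -18]
*      : [12, -180]
*      : [-2160]
negate : [2160]
dup    : [2160, 2160]
dup    : [2160, 2160, 2160]
drop   : [2160, 2160]
-      : [0]
0      : [0, 0]
drop   : [0]
dup    : [0, 0]
dup    : [0, 0, 0]
dup    : [0, 0, 0, 0]
rot    : [0, 0, 0, 0]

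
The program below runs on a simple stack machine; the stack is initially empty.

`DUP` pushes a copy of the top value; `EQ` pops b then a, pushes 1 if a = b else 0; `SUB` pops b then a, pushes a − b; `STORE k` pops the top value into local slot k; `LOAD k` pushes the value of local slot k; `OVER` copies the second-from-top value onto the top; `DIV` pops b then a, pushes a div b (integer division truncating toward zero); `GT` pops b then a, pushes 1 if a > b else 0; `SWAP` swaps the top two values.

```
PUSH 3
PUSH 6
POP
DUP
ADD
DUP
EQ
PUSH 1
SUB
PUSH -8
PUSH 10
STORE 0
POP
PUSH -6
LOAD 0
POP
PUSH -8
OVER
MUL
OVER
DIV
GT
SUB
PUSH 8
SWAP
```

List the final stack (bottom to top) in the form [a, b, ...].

[8, -1]

PUSH 3   [3]
PUSH 6   [3, 6]
POP      [3]
DUP      [3, 3]
ADD      [6]
DUP      [6, 6]
EQ       [1]
PUSH 1   [1, 1]
SUB      [0]
PUSH -8  [0, -8]
PUSH 10  [0, -8, 10]
STORE 0  [0, -8]
POP      [0]
PUSH -6  [0, -6]
LOAD 0   [0, -6, 10]
POP      [0, -6]
PUSH -8  [0, -6, -8]
OVER     [0, -6, -8, -6]
MUL      [0, -6, 48]
OVER     [0, -6, 48, -6]
DIV      [0, -6, -8]
GT       [0, 1]
SUB      [-1]
PUSH 8   [-1, 8]
SWAP     [8, -1]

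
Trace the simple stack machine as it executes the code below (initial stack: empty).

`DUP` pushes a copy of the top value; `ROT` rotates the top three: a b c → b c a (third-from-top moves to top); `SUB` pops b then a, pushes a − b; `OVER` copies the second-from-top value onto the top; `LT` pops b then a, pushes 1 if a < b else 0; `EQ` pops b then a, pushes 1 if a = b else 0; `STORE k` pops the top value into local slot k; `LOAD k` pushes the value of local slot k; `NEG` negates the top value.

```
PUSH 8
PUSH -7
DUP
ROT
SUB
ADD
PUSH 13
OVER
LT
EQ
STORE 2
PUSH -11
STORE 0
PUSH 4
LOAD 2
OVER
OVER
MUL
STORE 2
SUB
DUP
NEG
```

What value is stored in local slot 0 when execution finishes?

-11

PUSH 8   : [8]
PUSH -7  : [8, -7]
DUP      : [8, -7, -7]
ROT      : [-7, -7, 8]
SUB      : [-7, -15]
ADD      : [-22]
PUSH 13  : [-22, 13]
OVER     : [-22, 13, -22]
LT       : [-22, 0]
EQ       : [0]
STORE 2  : []
PUSH -11 : [-11]
STORE 0  : []
PUSH 4   : [4]
LOAD 2   : [4, 0]
OVER     : [4, 0, 4]
OVER     : [4, 0, 4, 0]
MUL      : [4, 0, 0]
STORE 2  : [4, 0]
SUB      : [4]
DUP      : [4, 4]
NEG      : [4, -4]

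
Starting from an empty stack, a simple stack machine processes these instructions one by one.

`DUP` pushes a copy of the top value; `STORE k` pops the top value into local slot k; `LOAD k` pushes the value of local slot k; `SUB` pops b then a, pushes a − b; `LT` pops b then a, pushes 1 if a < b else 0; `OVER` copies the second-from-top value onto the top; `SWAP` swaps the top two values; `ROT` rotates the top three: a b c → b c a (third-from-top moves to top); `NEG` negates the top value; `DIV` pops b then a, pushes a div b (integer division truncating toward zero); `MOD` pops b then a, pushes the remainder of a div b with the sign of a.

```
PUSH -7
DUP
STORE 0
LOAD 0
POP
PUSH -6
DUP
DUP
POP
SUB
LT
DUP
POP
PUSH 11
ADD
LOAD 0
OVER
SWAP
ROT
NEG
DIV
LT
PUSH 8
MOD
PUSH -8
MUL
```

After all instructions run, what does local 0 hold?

-7

PUSH -7 → [-7]
DUP     → [-7, -7]
STORE 0 → [-7]
LOAD 0  → [-7, -7]
POP     → [-7]
PUSH -6 → [-7, -6]
DUP     → [-7, -6, -6]
DUP     → [-7, -6, -6, -6]
POP     → [-7, -6, -6]
SUB     → [-7, 0]
LT      → [1]
DUP     → [1, 1]
POP     → [1]
PUSH 11 → [1, 11]
ADD     → [12]
LOAD 0  → [12, -7]
OVER    → [12, -7, 12]
SWAP    → [12, 12, -7]
ROT     → [12, -7, 12]
NEG     → [12, -7, -12]
DIV     → [12, 0]
LT      → [0]
PUSH 8  → [0, 8]
MOD     → [0]
PUSH -8 → [0, -8]
MUL     → [0]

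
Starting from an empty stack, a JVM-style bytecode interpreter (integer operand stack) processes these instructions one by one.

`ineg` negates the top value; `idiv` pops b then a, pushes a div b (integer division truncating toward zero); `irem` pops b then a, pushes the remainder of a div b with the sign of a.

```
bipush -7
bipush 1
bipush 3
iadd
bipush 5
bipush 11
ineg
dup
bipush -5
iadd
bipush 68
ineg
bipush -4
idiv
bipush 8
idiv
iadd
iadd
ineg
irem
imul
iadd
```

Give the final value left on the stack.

13

bipush -7  [-7]
bipush 1   [-7, 1]
bipush 3   [-7, 1, 3]
iadd       [-7, 4]
bipush 5   [-7, 4, 5]
bipush 11  [-7, 4, 5, 11]
ineg       [-7, 4, 5, -11]
dup        [-7, 4, 5, -11, -11]
bipush -5  [-7, 4, 5, -11, -11, -5]
iadd       [-7, 4, 5, -11, -16]
bipush 68  [-7, 4, 5, -11, -16, 68]
ineg       [-7, 4, 5, -11, -16, -68]
bipush -4  [-7, 4, 5, -11, -16, -68, -4]
idiv       [-7, 4, 5, -11, -16, 17]
bipush 8   [-7, 4, 5, -11, -16, 17, 8]
idiv       [-7, 4, 5, -11, -16, 2]
iadd       [-7, 4, 5, -11, -14]
iadd       [-7, 4, 5, -25]
ineg       [-7, 4, 5, 25]
irem       [-7, 4, 5]
imul       [-7, 20]
iadd       [13]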